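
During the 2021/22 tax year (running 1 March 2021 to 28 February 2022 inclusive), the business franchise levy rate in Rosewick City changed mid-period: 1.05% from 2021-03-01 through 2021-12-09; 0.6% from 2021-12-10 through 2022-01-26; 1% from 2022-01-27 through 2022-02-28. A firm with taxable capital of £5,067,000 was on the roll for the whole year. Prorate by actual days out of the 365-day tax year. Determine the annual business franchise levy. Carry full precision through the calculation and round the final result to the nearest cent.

2021-03-01 to 2021-12-09: 284 days at 1.05% → £5,067,000 × 1.05% × 284/365 = £41,396.6959
2021-12-10 to 2022-01-26: 48 days at 0.6% → £5,067,000 × 0.6% × 48/365 = £3,998.0712
2022-01-27 to 2022-02-28: 33 days at 1% → £5,067,000 × 1% × 33/365 = £4,581.1233
Total = £49,975.8904

£49,975.89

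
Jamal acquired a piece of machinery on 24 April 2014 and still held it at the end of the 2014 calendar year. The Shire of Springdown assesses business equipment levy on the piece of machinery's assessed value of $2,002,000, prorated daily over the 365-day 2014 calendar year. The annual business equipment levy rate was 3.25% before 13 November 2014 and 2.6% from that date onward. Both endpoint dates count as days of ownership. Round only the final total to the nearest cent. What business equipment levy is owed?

$43,174.64

24 April – 12 November 2014: 203 days at 3.25% → $2,002,000 × 3.25% × 203/365 = $36,186.8356
13 November – 31 December 2014: 49 days at 2.6% → $2,002,000 × 2.6% × 49/365 = $6,987.8027
Total = $43,174.6384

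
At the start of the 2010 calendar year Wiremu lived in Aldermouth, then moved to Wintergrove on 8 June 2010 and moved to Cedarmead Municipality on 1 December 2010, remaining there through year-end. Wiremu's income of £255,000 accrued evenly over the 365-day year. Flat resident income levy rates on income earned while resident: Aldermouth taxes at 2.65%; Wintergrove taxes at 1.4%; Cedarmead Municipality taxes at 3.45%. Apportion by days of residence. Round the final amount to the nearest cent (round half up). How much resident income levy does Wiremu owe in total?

Aldermouth, 1 January – 7 June 2010: 158 days → £255,000 × 2.65% × 158/365 = £2,925.1644
Wintergrove, 8 June – 30 November 2010: 176 days → £255,000 × 1.4% × 176/365 = £1,721.4247
Cedarmead Municipality, 1 December – 31 December 2010: 31 days → £255,000 × 3.45% × 31/365 = £747.1849
Total = £5,393.7740

£5,393.77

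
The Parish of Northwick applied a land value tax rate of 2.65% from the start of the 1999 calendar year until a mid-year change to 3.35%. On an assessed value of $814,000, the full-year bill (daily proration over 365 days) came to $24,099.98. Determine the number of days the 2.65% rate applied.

Let d = days at the first rate; then 365 − d days at the second rate.
$814,000 × [2.65%·d + 3.35%·(365−d)] / 365 = $24,099.98
Solving gives d = 203, so the new rate took effect on 23 July 1999.

203 days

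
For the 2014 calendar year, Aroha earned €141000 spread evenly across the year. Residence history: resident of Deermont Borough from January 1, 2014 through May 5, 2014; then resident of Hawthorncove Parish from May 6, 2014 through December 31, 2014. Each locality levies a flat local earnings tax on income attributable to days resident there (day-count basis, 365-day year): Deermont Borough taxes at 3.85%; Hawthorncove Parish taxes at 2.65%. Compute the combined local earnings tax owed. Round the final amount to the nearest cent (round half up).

Deermont Borough, January 1 – May 5, 2014: 125 days → €141000 × 3.85% × 125/365 = €1859.0753
Hawthorncove Parish, May 6 – December 31, 2014: 240 days → €141000 × 2.65% × 240/365 = €2456.8767
Total = €4315.9521

€4315.95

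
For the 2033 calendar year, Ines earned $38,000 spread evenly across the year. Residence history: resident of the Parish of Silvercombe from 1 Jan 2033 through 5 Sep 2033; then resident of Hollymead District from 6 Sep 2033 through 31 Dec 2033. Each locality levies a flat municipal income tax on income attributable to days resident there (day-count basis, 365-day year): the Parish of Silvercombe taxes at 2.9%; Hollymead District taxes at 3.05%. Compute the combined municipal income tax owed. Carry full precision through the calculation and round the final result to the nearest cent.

$1,120.27

The Parish of Silvercombe, 1 Jan – 5 Sep 2033: 248 days → $38,000 × 2.9% × 248/365 = $748.7562
Hollymead District, 6 Sep – 31 Dec 2033: 117 days → $38,000 × 3.05% × 117/365 = $371.5151
Total = $1,120.2712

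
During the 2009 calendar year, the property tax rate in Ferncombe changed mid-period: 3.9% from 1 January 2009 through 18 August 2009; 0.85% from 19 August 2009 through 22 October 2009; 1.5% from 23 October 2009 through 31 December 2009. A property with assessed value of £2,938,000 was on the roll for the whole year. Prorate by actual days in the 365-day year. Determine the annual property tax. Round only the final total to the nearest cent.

1 January – 18 August 2009: 230 days at 3.9% → £2,938,000 × 3.9% × 230/365 = £72,202.3562
19 August – 22 October 2009: 65 days at 0.85% → £2,938,000 × 0.85% × 65/365 = £4,447.2466
23 October – 31 December 2009: 70 days at 1.5% → £2,938,000 × 1.5% × 70/365 = £8,451.7808
Total = £85,101.3836

£85,101.38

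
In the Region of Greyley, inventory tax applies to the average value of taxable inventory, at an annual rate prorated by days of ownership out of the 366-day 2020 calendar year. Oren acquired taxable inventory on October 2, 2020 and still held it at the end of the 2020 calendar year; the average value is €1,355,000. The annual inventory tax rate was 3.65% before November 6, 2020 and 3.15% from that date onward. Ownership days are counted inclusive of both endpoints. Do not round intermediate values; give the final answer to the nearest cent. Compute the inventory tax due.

October 2 – November 5, 2020: 35 days at 3.65% → €1,355,000 × 3.65% × 35/366 = €4,729.5423
November 6 – December 31, 2020: 56 days at 3.15% → €1,355,000 × 3.15% × 56/366 = €6,530.6557
Total = €11,260.1981

€11,260.20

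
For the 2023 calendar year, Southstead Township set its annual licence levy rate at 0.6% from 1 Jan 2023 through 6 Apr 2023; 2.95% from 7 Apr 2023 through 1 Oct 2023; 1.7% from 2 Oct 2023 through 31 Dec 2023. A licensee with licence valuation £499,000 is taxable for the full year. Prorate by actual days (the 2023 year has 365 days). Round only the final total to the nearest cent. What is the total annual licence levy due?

1 Jan – 6 Apr 2023: 96 days at 0.6% → £499,000 × 0.6% × 96/365 = £787.4630
7 Apr – 1 Oct 2023: 178 days at 2.95% → £499,000 × 2.95% × 178/365 = £7,178.7644
2 Oct – 31 Dec 2023: 91 days at 1.7% → £499,000 × 1.7% × 91/365 = £2,114.9397
Total = £10,081.1671

£10,081.17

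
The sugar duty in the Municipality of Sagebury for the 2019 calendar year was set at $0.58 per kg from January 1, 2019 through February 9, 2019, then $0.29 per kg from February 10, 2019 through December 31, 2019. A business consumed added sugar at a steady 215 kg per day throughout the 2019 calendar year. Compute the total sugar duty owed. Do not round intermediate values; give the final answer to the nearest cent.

January 1 – February 9, 2019: 40 days × 215 kg/day = 8,600 kg at $0.58/kg → $4988.00
February 10 – December 31, 2019: 325 days × 215 kg/day = 69,875 kg at $0.29/kg → $20263.75

$25251.75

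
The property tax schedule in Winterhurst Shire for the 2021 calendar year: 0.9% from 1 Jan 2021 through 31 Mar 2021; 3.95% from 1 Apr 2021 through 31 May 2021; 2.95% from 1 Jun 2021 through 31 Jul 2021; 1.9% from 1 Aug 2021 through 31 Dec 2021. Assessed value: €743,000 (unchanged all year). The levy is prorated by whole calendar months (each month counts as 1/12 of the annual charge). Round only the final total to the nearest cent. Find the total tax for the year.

€16,098.33

1 Jan – 31 Mar 2021: 3 months at 0.9% → €743,000 × 0.9% × 3/12 = €1,671.7500
1 Apr – 31 May 2021: 2 months at 3.95% → €743,000 × 3.95% × 2/12 = €4,891.4167
1 Jun – 31 Jul 2021: 2 months at 2.95% → €743,000 × 2.95% × 2/12 = €3,653.0833
1 Aug – 31 Dec 2021: 5 months at 1.9% → €743,000 × 1.9% × 5/12 = €5,882.0833
Total = €16,098.3333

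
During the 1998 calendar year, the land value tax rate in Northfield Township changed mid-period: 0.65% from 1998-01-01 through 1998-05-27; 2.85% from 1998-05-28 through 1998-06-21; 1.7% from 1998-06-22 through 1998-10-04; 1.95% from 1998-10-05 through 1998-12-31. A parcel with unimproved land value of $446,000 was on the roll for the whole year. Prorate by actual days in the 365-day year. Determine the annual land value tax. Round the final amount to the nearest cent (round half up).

$6,316.09

1998-01-01 to 1998-05-27: 147 days at 0.65% → $446,000 × 0.65% × 147/365 = $1,167.5425
1998-05-28 to 1998-06-21: 25 days at 2.85% → $446,000 × 2.85% × 25/365 = $870.6164
1998-06-22 to 1998-10-04: 105 days at 1.7% → $446,000 × 1.7% × 105/365 = $2,181.1233
1998-10-05 to 1998-12-31: 88 days at 1.95% → $446,000 × 1.95% × 88/365 = $2,096.8110
Total = $6,316.0932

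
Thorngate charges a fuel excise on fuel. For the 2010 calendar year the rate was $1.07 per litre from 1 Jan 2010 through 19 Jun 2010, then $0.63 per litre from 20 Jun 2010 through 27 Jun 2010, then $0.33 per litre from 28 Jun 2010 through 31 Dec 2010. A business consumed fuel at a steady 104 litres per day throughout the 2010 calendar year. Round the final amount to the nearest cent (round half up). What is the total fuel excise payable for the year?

1 Jan – 19 Jun 2010: 170 days × 104 litres/day = 17,680 litres at $1.07/litre → $18917.60
20 Jun – 27 Jun 2010: 8 days × 104 litres/day = 832 litres at $0.63/litre → $524.16
28 Jun – 31 Dec 2010: 187 days × 104 litres/day = 19,448 litres at $0.33/litre → $6417.84

$25859.60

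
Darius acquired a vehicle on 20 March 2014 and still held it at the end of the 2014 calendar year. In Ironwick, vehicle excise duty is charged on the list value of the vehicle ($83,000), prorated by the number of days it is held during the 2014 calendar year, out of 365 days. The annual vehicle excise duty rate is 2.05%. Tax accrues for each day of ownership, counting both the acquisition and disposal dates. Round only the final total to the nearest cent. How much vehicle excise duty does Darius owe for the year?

$1,337.89

Days held (20 March – 31 December 2014): 287 out of 365
Tax = $83,000 × 2.05% × 287/365 = $1,337.8918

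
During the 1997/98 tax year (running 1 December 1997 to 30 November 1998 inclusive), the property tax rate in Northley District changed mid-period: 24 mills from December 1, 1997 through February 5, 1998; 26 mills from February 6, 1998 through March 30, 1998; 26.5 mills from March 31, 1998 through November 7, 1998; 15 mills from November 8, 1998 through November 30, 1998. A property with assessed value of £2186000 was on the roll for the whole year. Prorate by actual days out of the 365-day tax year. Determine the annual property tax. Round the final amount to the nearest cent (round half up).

December 1, 1997 – February 5, 1998: 67 days at 24 mills → £2186000 × 2.4% × 67/365 = £9630.3781
February 6 – March 30, 1998: 53 days at 26 mills → £2186000 × 2.6% × 53/365 = £8252.8986
March 31 – November 7, 1998: 222 days at 26.5 mills → £2186000 × 2.65% × 222/365 = £35233.5288
November 8 – November 30, 1998: 23 days at 15 mills → £2186000 × 1.5% × 23/365 = £2066.2192
Total = £55183.0247

£55183.02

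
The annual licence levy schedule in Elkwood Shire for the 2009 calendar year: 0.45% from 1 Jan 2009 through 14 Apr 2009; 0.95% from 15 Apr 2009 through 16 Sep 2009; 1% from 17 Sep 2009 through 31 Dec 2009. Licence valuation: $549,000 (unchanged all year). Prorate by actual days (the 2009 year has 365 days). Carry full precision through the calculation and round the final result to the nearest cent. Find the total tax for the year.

$4,513.08

1 Jan – 14 Apr 2009: 104 days at 0.45% → $549,000 × 0.45% × 104/365 = $703.9233
15 Apr – 16 Sep 2009: 155 days at 0.95% → $549,000 × 0.95% × 155/365 = $2,214.8014
17 Sep – 31 Dec 2009: 106 days at 1% → $549,000 × 1% × 106/365 = $1,594.3562
Total = $4,513.0808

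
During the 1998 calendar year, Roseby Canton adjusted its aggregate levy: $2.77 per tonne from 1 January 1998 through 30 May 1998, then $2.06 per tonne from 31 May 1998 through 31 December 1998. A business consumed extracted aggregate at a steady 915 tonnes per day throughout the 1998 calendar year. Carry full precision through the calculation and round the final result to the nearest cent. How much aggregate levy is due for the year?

1 January – 30 May 1998: 150 days × 915 tonnes/day = 137,250 tonnes at $2.77/tonne → $380,182.50
31 May – 31 December 1998: 215 days × 915 tonnes/day = 196,725 tonnes at $2.06/tonne → $405,253.50

$785,436.00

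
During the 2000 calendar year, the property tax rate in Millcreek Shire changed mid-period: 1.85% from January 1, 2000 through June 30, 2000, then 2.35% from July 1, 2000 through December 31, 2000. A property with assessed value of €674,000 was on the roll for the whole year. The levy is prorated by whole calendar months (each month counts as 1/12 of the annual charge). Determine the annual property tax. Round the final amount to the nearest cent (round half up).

€14,154.00

January 1 – June 30, 2000: 6 months at 1.85% → €674,000 × 1.85% × 6/12 = €6,234.5000
July 1 – December 31, 2000: 6 months at 2.35% → €674,000 × 2.35% × 6/12 = €7,919.5000
Total = €14,154.0000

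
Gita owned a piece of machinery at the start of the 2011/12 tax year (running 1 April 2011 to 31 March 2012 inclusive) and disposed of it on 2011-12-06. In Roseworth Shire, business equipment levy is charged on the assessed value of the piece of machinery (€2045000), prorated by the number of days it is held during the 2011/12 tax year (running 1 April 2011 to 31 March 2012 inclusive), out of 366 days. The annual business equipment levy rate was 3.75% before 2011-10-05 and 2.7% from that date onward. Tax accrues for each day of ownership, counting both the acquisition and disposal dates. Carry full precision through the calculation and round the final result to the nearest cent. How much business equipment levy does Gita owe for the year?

2011-04-01 to 2011-10-04: 187 days at 3.75% → €2045000 × 3.75% × 187/366 = €39181.8648
2011-10-05 to 2011-12-06: 63 days at 2.7% → €2045000 × 2.7% × 63/366 = €9504.2213
Total = €48686.0861

€48686.09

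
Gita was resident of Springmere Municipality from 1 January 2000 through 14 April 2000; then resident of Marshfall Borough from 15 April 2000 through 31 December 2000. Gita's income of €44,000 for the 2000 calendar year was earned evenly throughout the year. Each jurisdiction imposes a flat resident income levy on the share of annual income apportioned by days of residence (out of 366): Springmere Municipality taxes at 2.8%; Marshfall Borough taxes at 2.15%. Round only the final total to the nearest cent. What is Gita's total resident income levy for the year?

€1,028.05

Springmere Municipality, 1 January – 14 April 2000: 105 days → €44,000 × 2.8% × 105/366 = €353.4426
Marshfall Borough, 15 April – 31 December 2000: 261 days → €44,000 × 2.15% × 261/366 = €674.6066
Total = €1,028.0492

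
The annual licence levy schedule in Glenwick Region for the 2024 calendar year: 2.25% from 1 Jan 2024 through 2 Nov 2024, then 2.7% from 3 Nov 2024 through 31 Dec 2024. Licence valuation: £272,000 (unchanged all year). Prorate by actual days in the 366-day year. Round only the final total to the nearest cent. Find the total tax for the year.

1 Jan – 2 Nov 2024: 307 days at 2.25% → £272,000 × 2.25% × 307/366 = £5,133.4426
3 Nov – 31 Dec 2024: 59 days at 2.7% → £272,000 × 2.7% × 59/366 = £1,183.8689
Total = £6,317.3115

£6,317.31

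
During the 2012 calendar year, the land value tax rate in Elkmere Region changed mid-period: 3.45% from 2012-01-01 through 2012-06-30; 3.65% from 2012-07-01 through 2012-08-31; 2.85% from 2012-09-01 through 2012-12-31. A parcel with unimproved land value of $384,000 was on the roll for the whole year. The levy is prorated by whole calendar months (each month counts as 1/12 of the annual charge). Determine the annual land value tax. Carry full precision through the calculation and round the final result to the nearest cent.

2012-01-01 to 2012-06-30: 6 months at 3.45% → $384,000 × 3.45% × 6/12 = $6,624.0000
2012-07-01 to 2012-08-31: 2 months at 3.65% → $384,000 × 3.65% × 2/12 = $2,336.0000
2012-09-01 to 2012-12-31: 4 months at 2.85% → $384,000 × 2.85% × 4/12 = $3,648.0000
Total = $12,608.0000

$12,608.00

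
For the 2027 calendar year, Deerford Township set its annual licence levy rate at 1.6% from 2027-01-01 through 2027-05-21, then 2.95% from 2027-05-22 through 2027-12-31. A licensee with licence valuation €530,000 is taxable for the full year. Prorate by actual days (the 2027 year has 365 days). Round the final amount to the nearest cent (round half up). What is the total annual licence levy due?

2027-01-01 to 2027-05-21: 141 days at 1.6% → €530,000 × 1.6% × 141/365 = €3,275.8356
2027-05-22 to 2027-12-31: 224 days at 2.95% → €530,000 × 2.95% × 224/365 = €9,595.1781
Total = €12,871.0137

€12,871.01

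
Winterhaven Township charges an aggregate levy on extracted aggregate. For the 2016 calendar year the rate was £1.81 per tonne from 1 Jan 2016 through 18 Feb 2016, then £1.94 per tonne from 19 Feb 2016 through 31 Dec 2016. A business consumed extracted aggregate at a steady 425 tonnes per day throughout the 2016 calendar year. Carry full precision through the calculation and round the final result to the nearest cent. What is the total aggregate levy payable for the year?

£299,059.75

1 Jan – 18 Feb 2016: 49 days × 425 tonnes/day = 20,825 tonnes at £1.81/tonne → £37,693.25
19 Feb – 31 Dec 2016: 317 days × 425 tonnes/day = 134,725 tonnes at £1.94/tonne → £261,366.50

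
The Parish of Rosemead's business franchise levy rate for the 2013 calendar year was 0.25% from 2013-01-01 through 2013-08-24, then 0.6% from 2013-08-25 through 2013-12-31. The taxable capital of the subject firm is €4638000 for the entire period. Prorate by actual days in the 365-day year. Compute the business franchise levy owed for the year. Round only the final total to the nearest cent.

2013-01-01 to 2013-08-24: 236 days at 0.25% → €4638000 × 0.25% × 236/365 = €7497.0411
2013-08-25 to 2013-12-31: 129 days at 0.6% → €4638000 × 0.6% × 129/365 = €9835.1014
Total = €17332.1425

€17332.14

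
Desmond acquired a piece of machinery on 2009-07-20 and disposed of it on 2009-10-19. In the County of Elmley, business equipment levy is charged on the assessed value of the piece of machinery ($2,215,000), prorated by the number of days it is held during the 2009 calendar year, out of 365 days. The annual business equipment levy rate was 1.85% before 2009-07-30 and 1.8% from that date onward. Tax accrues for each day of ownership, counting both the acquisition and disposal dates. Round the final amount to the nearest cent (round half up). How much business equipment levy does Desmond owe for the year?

2009-07-20 to 2009-07-29: 10 days at 1.85% → $2,215,000 × 1.85% × 10/365 = $1,122.6712
2009-07-30 to 2009-10-19: 82 days at 1.8% → $2,215,000 × 1.8% × 82/365 = $8,957.0959
Total = $10,079.7671

$10,079.77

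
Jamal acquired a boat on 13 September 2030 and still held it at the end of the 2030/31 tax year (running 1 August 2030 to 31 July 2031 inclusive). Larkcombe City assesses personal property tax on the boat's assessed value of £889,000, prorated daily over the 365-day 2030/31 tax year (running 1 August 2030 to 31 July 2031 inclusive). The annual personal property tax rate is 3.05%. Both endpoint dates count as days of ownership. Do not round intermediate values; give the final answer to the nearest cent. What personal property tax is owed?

Days held (13 September 2030 – 31 July 2031): 322 out of 365
Tax = £889,000 × 3.05% × 322/365 = £23,920.1890

£23,920.19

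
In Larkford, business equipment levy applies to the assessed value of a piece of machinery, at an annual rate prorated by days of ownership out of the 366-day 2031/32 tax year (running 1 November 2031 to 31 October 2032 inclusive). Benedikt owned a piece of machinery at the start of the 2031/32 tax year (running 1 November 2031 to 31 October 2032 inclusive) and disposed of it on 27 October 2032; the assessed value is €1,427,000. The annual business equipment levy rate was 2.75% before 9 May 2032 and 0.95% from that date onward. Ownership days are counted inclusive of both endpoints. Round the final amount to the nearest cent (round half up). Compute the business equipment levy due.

€26,742.60

1 November 2031 – 8 May 2032: 190 days at 2.75% → €1,427,000 × 2.75% × 190/366 = €20,371.7896
9 May – 27 October 2032: 172 days at 0.95% → €1,427,000 × 0.95% × 172/366 = €6,370.8142
Total = €26,742.6038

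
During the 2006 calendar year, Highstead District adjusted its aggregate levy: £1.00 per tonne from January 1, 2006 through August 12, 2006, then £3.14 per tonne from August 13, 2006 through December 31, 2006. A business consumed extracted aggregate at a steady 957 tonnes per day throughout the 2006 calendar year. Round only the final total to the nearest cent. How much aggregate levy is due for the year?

January 1 – August 12, 2006: 224 days × 957 tonnes/day = 214,368 tonnes at £1.00/tonne → £214,368.00
August 13 – December 31, 2006: 141 days × 957 tonnes/day = 134,937 tonnes at £3.14/tonne → £423,702.18

£638,070.18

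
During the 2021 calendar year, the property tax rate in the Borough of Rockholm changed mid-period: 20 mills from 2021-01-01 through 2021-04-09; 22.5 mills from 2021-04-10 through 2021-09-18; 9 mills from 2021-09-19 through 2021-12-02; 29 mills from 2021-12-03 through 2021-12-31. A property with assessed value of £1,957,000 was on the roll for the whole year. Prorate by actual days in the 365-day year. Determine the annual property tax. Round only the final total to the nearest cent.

2021-01-01 to 2021-04-09: 99 days at 20 mills → £1,957,000 × 2% × 99/365 = £10,616.0548
2021-04-10 to 2021-09-18: 162 days at 22.5 mills → £1,957,000 × 2.25% × 162/365 = £19,543.1918
2021-09-19 to 2021-12-02: 75 days at 9 mills → £1,957,000 × 0.9% × 75/365 = £3,619.1096
2021-12-03 to 2021-12-31: 29 days at 29 mills → £1,957,000 × 2.9% × 29/365 = £4,509.1425
Total = £38,287.4986

£38,287.50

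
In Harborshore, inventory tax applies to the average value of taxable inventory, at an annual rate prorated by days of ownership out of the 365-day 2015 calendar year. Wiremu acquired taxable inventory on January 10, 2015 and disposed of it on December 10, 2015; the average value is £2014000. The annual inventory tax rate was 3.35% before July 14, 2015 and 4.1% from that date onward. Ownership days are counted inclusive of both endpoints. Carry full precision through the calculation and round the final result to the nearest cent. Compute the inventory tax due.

£68131.14

January 10 – July 13, 2015: 185 days at 3.35% → £2014000 × 3.35% × 185/365 = £34196.6164
July 14 – December 10, 2015: 150 days at 4.1% → £2014000 × 4.1% × 150/365 = £33934.5205
Total = £68131.1370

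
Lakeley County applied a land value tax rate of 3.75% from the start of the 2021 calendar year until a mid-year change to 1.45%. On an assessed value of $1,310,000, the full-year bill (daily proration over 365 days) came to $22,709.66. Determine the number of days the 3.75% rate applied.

Let d = days at the first rate; then 365 − d days at the second rate.
$1,310,000 × [3.75%·d + 1.45%·(365−d)] / 365 = $22,709.66
Solving gives d = 45, so the new rate took effect on February 15, 2021.

45 days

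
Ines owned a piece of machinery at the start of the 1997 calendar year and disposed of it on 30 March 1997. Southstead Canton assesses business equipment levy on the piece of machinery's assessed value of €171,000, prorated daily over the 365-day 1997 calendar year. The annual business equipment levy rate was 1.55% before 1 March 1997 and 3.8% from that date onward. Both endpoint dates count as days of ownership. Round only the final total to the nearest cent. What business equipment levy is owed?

1 January – 28 February 1997: 59 days at 1.55% → €171,000 × 1.55% × 59/365 = €428.4370
1 March – 30 March 1997: 30 days at 3.8% → €171,000 × 3.8% × 30/365 = €534.0822
Total = €962.5192

€962.52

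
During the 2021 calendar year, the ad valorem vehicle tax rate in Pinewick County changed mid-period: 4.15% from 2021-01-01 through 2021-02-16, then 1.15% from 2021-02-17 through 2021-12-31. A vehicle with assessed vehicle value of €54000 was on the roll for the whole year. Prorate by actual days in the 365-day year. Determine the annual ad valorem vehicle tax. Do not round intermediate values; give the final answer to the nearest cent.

2021-01-01 to 2021-02-16: 47 days at 4.15% → €54000 × 4.15% × 47/365 = €288.5671
2021-02-17 to 2021-12-31: 318 days at 1.15% → €54000 × 1.15% × 318/365 = €541.0356
Total = €829.6027

€829.60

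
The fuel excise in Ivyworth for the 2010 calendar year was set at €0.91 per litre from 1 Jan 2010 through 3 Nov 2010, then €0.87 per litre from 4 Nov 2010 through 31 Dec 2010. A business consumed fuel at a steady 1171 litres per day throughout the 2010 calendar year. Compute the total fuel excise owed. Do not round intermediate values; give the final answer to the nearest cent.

1 Jan – 3 Nov 2010: 307 days × 1171 litres/day = 359,497 litres at €0.91/litre → €327,142.27
4 Nov – 31 Dec 2010: 58 days × 1171 litres/day = 67,918 litres at €0.87/litre → €59,088.66

€386,230.93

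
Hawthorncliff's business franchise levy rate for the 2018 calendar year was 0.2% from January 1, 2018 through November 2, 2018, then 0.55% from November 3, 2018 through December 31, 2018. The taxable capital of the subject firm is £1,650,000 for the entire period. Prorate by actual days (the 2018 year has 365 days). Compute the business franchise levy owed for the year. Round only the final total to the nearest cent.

£4,233.49

January 1 – November 2, 2018: 306 days at 0.2% → £1,650,000 × 0.2% × 306/365 = £2,766.5753
November 3 – December 31, 2018: 59 days at 0.55% → £1,650,000 × 0.55% × 59/365 = £1,466.9178
Total = £4,233.4932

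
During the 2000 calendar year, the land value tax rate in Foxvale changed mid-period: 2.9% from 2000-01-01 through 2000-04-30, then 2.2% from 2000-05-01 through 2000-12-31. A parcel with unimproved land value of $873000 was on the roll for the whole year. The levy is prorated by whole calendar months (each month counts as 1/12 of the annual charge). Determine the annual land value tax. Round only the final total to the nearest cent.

2000-01-01 to 2000-04-30: 4 months at 2.9% → $873000 × 2.9% × 4/12 = $8439.0000
2000-05-01 to 2000-12-31: 8 months at 2.2% → $873000 × 2.2% × 8/12 = $12804.0000
Total = $21243.0000

$21243.00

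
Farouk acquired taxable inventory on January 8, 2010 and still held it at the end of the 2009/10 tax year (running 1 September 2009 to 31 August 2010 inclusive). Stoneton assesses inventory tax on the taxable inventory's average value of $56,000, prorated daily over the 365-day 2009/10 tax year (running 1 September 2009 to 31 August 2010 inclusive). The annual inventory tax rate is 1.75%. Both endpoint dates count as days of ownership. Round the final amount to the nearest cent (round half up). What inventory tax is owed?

$633.64

Days held (January 8 – August 31, 2010): 236 out of 365
Tax = $56,000 × 1.75% × 236/365 = $633.6438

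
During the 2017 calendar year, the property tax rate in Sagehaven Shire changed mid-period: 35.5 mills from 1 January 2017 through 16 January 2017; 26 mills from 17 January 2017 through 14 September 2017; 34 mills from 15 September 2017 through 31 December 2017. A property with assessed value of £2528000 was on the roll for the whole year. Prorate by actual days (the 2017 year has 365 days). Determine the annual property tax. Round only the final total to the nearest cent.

£72764.84

1 January – 16 January 2017: 16 days at 35.5 mills → £2528000 × 3.55% × 16/365 = £3933.9836
17 January – 14 September 2017: 241 days at 26 mills → £2528000 × 2.6% × 241/365 = £43398.4877
15 September – 31 December 2017: 108 days at 34 mills → £2528000 × 3.4% × 108/365 = £25432.3726
Total = £72764.8438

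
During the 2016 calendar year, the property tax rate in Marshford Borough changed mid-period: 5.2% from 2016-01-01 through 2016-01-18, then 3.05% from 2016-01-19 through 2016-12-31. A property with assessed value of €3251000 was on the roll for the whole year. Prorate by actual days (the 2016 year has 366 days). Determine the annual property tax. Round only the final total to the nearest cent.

2016-01-01 to 2016-01-18: 18 days at 5.2% → €3251000 × 5.2% × 18/366 = €8314.0328
2016-01-19 to 2016-12-31: 348 days at 3.05% → €3251000 × 3.05% × 348/366 = €94279.0000
Total = €102593.0328

€102593.03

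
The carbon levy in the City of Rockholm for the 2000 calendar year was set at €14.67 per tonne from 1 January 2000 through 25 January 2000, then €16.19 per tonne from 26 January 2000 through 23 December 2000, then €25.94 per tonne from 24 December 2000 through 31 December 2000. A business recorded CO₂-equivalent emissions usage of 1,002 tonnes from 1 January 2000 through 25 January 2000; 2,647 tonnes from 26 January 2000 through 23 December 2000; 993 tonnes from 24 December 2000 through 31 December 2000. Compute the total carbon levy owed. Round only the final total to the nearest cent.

€83312.69

1 January – 25 January 2000: 1,002 tonnes at €14.67/tonne → €14699.34
26 January – 23 December 2000: 2,647 tonnes at €16.19/tonne → €42854.93
24 December – 31 December 2000: 993 tonnes at €25.94/tonne → €25758.42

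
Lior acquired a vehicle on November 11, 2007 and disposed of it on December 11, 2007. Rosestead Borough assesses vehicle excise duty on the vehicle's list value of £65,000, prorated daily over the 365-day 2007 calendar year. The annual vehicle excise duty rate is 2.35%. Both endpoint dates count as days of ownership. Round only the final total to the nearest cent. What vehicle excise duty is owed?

Days held (November 11 – December 11, 2007): 31 out of 365
Tax = £65,000 × 2.35% × 31/365 = £129.7329

£129.73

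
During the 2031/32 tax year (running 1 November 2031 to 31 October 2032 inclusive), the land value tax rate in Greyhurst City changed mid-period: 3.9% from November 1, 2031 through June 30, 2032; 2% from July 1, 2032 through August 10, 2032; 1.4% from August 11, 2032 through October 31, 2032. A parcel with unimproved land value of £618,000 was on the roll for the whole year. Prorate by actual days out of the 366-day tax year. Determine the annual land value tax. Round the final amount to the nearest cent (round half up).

£19,325.16

November 1, 2031 – June 30, 2032: 243 days at 3.9% → £618,000 × 3.9% × 243/366 = £16,002.1475
July 1 – August 10, 2032: 41 days at 2% → £618,000 × 2% × 41/366 = £1,384.5902
August 11 – October 31, 2032: 82 days at 1.4% → £618,000 × 1.4% × 82/366 = £1,938.4262
Total = £19,325.1639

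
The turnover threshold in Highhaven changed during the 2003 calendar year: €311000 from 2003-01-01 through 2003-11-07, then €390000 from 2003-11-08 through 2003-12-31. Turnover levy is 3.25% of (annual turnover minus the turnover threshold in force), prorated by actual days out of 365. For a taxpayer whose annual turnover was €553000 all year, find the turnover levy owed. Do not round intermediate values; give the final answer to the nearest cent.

€7485.15

2003-01-01 to 2003-11-07: 311 days, exemption €311000 → (€553000 − €311000) × 3.25% × 311/365 = €6701.4110
2003-11-08 to 2003-12-31: 54 days, exemption €390000 → (€553000 − €390000) × 3.25% × 54/365 = €783.7397
Total = €7485.1507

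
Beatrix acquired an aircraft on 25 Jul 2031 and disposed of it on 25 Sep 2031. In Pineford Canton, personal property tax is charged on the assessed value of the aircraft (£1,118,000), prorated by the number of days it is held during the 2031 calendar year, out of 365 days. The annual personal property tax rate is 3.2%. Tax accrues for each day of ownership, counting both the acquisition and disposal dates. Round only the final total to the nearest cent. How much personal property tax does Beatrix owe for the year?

Days held (25 Jul – 25 Sep 2031): 63 out of 365
Tax = £1,118,000 × 3.2% × 63/365 = £6,175.0356

£6,175.04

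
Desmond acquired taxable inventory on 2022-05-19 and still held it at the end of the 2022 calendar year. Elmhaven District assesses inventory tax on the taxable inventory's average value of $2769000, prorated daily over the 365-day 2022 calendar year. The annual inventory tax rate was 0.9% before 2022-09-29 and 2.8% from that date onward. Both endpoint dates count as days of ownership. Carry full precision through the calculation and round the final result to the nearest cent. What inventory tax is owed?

$29047.95

2022-05-19 to 2022-09-28: 133 days at 0.9% → $2769000 × 0.9% × 133/365 = $9080.8027
2022-09-29 to 2022-12-31: 94 days at 2.8% → $2769000 × 2.8% × 94/365 = $19967.1452
Total = $29047.9479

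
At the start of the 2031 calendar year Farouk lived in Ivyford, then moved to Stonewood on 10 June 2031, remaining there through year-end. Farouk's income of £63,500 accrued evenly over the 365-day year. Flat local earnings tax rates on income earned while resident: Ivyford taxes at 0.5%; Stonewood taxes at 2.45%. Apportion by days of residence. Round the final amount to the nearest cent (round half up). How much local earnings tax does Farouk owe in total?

Ivyford, 1 January – 9 June 2031: 160 days → £63,500 × 0.5% × 160/365 = £139.1781
Stonewood, 10 June – 31 December 2031: 205 days → £63,500 × 2.45% × 205/365 = £873.7774
Total = £1,012.9555

£1,012.96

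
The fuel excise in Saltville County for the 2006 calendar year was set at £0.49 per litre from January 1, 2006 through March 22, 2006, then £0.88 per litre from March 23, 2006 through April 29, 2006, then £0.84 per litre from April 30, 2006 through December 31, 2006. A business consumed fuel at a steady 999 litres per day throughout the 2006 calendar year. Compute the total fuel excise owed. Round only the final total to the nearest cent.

January 1 – March 22, 2006: 81 days × 999 litres/day = 80,919 litres at £0.49/litre → £39650.31
March 23 – April 29, 2006: 38 days × 999 litres/day = 37,962 litres at £0.88/litre → £33406.56
April 30 – December 31, 2006: 246 days × 999 litres/day = 245,754 litres at £0.84/litre → £206433.36

£279490.23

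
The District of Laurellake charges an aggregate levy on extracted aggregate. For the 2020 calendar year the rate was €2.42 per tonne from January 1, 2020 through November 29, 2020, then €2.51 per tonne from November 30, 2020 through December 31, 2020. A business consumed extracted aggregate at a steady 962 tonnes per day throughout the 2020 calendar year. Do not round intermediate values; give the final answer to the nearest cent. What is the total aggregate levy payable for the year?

€854,833.20

January 1 – November 29, 2020: 334 days × 962 tonnes/day = 321,308 tonnes at €2.42/tonne → €777,565.36
November 30 – December 31, 2020: 32 days × 962 tonnes/day = 30,784 tonnes at €2.51/tonne → €77,267.84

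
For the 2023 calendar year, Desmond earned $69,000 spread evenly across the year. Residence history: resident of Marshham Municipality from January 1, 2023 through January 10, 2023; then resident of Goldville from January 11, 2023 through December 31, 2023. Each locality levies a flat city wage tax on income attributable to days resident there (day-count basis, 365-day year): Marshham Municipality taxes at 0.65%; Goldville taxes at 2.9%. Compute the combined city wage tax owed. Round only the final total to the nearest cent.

$1,958.47

Marshham Municipality, January 1 – January 10, 2023: 10 days → $69,000 × 0.65% × 10/365 = $12.2877
Goldville, January 11 – December 31, 2023: 355 days → $69,000 × 2.9% × 355/365 = $1,946.1781
Total = $1,958.4658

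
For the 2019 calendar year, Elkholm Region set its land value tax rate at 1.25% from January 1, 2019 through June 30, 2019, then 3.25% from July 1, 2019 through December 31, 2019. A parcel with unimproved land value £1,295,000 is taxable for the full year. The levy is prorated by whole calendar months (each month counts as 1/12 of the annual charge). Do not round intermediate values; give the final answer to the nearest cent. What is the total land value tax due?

January 1 – June 30, 2019: 6 months at 1.25% → £1,295,000 × 1.25% × 6/12 = £8,093.7500
July 1 – December 31, 2019: 6 months at 3.25% → £1,295,000 × 3.25% × 6/12 = £21,043.7500
Total = £29,137.5000

£29,137.50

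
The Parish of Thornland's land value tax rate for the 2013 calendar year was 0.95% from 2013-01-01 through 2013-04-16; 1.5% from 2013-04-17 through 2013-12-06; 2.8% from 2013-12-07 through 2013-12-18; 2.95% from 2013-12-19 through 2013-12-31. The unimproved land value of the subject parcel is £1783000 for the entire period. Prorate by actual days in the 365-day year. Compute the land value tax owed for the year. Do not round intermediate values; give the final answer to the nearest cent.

2013-01-01 to 2013-04-16: 106 days at 0.95% → £1783000 × 0.95% × 106/365 = £4919.1260
2013-04-17 to 2013-12-06: 234 days at 1.5% → £1783000 × 1.5% × 234/365 = £17146.1096
2013-12-07 to 2013-12-18: 12 days at 2.8% → £1783000 × 2.8% × 12/365 = £1641.3370
2013-12-19 to 2013-12-31: 13 days at 2.95% → £1783000 × 2.95% × 13/365 = £1873.3712
Total = £25579.9438

£25579.94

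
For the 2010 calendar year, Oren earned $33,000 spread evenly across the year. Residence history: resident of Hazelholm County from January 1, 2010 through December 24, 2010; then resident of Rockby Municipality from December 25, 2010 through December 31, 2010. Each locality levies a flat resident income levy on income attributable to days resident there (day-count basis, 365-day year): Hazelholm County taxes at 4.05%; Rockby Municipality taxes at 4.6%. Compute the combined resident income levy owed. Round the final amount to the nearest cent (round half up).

$1,339.98

Hazelholm County, January 1 – December 24, 2010: 358 days → $33,000 × 4.05% × 358/365 = $1,310.8685
Rockby Municipality, December 25 – December 31, 2010: 7 days → $33,000 × 4.6% × 7/365 = $29.1123
Total = $1,339.9808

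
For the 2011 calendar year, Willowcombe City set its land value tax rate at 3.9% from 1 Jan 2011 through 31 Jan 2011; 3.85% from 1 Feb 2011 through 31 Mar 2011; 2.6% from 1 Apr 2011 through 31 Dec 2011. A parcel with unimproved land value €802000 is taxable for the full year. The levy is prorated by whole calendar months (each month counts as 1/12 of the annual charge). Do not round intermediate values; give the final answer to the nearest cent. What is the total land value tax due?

€23391.67

1 Jan – 31 Jan 2011: 1 month at 3.9% → €802000 × 3.9% × 1/12 = €2606.5000
1 Feb – 31 Mar 2011: 2 months at 3.85% → €802000 × 3.85% × 2/12 = €5146.1667
1 Apr – 31 Dec 2011: 9 months at 2.6% → €802000 × 2.6% × 9/12 = €15639.0000
Total = €23391.6667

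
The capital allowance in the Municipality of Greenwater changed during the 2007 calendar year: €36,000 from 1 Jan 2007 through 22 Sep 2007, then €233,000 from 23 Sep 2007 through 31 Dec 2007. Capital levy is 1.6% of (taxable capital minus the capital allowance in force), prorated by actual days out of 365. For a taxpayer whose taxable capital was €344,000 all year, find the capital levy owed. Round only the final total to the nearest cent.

1 Jan – 22 Sep 2007: 265 days, exemption €36,000 → (€344,000 − €36,000) × 1.6% × 265/365 = €3,577.8630
23 Sep – 31 Dec 2007: 100 days, exemption €233,000 → (€344,000 − €233,000) × 1.6% × 100/365 = €486.5753
Total = €4,064.4384

€4,064.44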